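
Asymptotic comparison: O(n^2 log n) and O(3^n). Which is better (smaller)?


n^2 log n grows slower than exponential (base 3)
O(n^2 log n) is asymptotically smaller; O(3^n) grows faster


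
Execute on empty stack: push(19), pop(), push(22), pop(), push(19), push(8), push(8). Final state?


push(19) -> [19]
pop() returns 19 -> []
push(22) -> [22]
pop() returns 22 -> []
push(19) -> [19]
push(8) -> [19, 8]
push(8) -> [19, 8, 8]
Final stack (bottom to top): [19, 8, 8]


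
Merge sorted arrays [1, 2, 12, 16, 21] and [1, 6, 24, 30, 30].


Compare heads, take smaller each step.
Merged: [1, 1, 2, 6, 12, 16, 21, 24, 30, 30]


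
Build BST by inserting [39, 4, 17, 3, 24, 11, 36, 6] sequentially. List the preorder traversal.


Root = 39; build tree by BST insertion.
Preorder traversal: [39, 4, 3, 17, 11, 6, 24, 36]


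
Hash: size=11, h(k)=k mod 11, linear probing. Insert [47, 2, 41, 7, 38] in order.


Insertions: 47->slot 3; 2->slot 2; 41->slot 8; 7->slot 7; 38->slot 5
Table: [None, None, 2, 47, None, 38, None, 7, 41, None, None]


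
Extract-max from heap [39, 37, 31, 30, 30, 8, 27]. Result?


Max = 39
Replace root with last, heapify down
Resulting heap: [37, 30, 31, 27, 30, 8]


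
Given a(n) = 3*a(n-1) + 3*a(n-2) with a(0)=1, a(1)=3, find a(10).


Build bottom-up:
...a(8)=35316, a(9)=133893, a(10)=3*133893+3*35316=507627


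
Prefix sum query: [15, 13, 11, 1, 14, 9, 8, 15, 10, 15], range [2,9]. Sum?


Prefix sums: [0, 15, 28, 39, 40, 54, 63, 71, 86, 96, 111]
Sum[2..9] = prefix[10] - prefix[2] = 111 - 28 = 83


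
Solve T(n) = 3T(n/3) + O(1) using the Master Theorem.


a=3, b=3, c=0. log_3(3)=1 > c=0. Case 1: O(n^log_b(a)) = O(n)
Complexity: O(n)


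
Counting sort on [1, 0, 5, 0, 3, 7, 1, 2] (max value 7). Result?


Count array: [2, 2, 1, 1, 0, 1, 0, 1]
Reconstruct: [0, 0, 1, 1, 2, 3, 5, 7]


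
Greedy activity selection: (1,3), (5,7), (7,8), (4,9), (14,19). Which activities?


Greedy: pick earliest-ending, then skip overlaps.
Selected (4 activities): [(1, 3), (5, 7), (7, 8), (14, 19)]


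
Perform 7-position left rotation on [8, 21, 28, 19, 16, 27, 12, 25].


Left rotate by 7: [25, 8, 21, 28, 19, 16, 27, 12]


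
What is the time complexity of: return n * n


Analysis: constant-time operation, no loop
Complexity: O(1)


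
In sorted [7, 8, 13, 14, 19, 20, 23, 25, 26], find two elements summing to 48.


Two pointers: lo=0, hi=8
Found pair: (23, 25) summing to 48


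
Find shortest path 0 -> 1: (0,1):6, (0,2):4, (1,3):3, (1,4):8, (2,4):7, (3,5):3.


Dijkstra from 0:
Distances: {0: 0, 1: 6, 2: 4, 3: 9, 4: 11, 5: 12}
Shortest distance to 1 = 6, path = [0, 1]


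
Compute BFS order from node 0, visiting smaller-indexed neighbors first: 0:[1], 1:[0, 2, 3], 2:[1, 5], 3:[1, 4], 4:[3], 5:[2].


BFS queue: start with [0]
Visit order: [0, 1, 2, 3, 5, 4]


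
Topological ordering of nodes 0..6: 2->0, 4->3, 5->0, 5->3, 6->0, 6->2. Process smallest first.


Kahn's algorithm, process smallest node first
Order: [1, 4, 5, 3, 6, 2, 0]


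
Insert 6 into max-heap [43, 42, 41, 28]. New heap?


Append 6: [43, 42, 41, 28, 6]
Bubble up: no swaps needed
Result: [43, 42, 41, 28, 6]


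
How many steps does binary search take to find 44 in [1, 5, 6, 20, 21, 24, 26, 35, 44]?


Search for 44:
[0,8] mid=4 arr[4]=21
[5,8] mid=6 arr[6]=26
[7,8] mid=7 arr[7]=35
[8,8] mid=8 arr[8]=44
Total: 4 comparisons


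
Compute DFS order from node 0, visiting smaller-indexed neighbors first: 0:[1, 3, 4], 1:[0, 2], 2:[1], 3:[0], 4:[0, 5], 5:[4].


DFS stack-based: start with [0]
Visit order: [0, 1, 2, 3, 4, 5]


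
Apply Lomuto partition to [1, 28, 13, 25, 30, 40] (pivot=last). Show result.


Elements <= 40 go left of pivot.
Result: [1, 28, 13, 25, 30, 40], pivot at index 5


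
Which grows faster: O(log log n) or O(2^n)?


double-logarithmic grows slower than exponential
O(log log n) is asymptotically smaller; O(2^n) grows faster


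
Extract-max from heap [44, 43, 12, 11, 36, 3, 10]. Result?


Max = 44
Replace root with last, heapify down
Resulting heap: [43, 36, 12, 11, 10, 3]


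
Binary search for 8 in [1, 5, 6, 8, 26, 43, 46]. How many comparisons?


Search for 8:
[0,6] mid=3 arr[3]=8
Total: 1 comparisons


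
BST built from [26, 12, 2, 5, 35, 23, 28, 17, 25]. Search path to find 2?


BST root = 26
Search for 2: compare at each node
Path: [26, 12, 2]


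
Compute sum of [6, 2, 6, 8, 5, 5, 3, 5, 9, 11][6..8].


Prefix sums: [0, 6, 8, 14, 22, 27, 32, 35, 40, 49, 60]
Sum[6..8] = prefix[9] - prefix[6] = 49 - 32 = 17


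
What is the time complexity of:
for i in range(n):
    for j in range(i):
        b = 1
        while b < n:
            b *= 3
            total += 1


Per nesting level: O(n) * O(n) [triangular over i] * O(log n) = O(n^2 log n)
Complexity: O(n^2 log n)


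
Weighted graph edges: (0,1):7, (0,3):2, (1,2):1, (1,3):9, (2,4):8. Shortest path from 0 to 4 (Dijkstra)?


Dijkstra from 0:
Distances: {0: 0, 1: 7, 2: 8, 3: 2, 4: 16}
Shortest distance to 4 = 16, path = [0, 1, 2, 4]


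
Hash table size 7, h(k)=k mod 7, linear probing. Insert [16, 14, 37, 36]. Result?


Insertions: 16->slot 2; 14->slot 0; 37->slot 3; 36->slot 1
Table: [14, 36, 16, 37, None, None, None]


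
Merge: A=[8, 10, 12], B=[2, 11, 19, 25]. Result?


Compare heads, take smaller each step.
Merged: [2, 8, 10, 11, 12, 19, 25]


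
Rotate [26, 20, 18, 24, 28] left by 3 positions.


Left rotate by 3: [24, 28, 26, 20, 18]


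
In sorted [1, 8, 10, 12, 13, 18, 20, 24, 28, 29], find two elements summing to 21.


Two pointers: lo=0, hi=9
Found pair: (1, 20) summing to 21


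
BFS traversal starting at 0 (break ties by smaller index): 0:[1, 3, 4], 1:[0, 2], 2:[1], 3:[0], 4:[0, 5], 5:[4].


BFS queue: start with [0]
Visit order: [0, 1, 3, 4, 2, 5]


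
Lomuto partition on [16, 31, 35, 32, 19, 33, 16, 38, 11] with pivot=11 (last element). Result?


Elements <= 11 go left of pivot.
Result: [11, 31, 35, 32, 19, 33, 16, 38, 16], pivot at index 0


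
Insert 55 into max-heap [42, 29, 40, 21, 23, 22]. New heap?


Append 55: [42, 29, 40, 21, 23, 22, 55]
Bubble up: swap idx 6(55) with idx 2(40); swap idx 2(55) with idx 0(42)
Result: [55, 29, 42, 21, 23, 22, 40]


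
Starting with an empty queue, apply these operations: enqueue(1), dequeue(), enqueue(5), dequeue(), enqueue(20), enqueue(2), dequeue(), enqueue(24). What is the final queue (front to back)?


enqueue(1) -> [1]
dequeue() returns 1 -> []
enqueue(5) -> [5]
dequeue() returns 5 -> []
enqueue(20) -> [20]
enqueue(2) -> [20, 2]
dequeue() returns 20 -> [2]
enqueue(24) -> [2, 24]
Final queue (front to back): [2, 24]


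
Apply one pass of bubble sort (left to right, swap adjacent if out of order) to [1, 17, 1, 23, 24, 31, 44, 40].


After one pass: [1, 1, 17, 23, 24, 31, 40, 44]


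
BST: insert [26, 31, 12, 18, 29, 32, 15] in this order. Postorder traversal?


Root = 26; build tree by BST insertion.
Postorder traversal: [15, 18, 12, 29, 32, 31, 26]


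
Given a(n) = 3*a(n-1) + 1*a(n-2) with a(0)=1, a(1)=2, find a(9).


Build bottom-up:
...a(7)=2738, a(8)=9043, a(9)=3*9043+1*2738=29867


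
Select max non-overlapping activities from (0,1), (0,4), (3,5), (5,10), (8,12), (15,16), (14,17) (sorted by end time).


Greedy: pick earliest-ending, then skip overlaps.
Selected (4 activities): [(0, 1), (3, 5), (5, 10), (15, 16)]


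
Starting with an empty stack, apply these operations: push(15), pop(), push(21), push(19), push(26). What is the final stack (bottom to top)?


push(15) -> [15]
pop() returns 15 -> []
push(21) -> [21]
push(19) -> [21, 19]
push(26) -> [21, 19, 26]
Final stack (bottom to top): [21, 19, 26]


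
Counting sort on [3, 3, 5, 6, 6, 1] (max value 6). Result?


Count array: [0, 1, 0, 2, 0, 1, 2]
Reconstruct: [1, 3, 3, 5, 6, 6]


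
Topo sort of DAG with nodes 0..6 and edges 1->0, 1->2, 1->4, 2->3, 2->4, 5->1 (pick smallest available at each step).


Kahn's algorithm, process smallest node first
Order: [5, 1, 0, 2, 3, 4, 6]


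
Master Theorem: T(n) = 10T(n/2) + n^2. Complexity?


a=10, b=2, c=2. log_2(10)=3.322 > c=2. Case 1: O(n^log_b(a)) = O(n^3.322)
Complexity: O(n^3.322)


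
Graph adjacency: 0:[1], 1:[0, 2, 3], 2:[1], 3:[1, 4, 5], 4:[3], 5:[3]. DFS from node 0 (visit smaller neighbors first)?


DFS stack-based: start with [0]
Visit order: [0, 1, 2, 3, 4, 5]


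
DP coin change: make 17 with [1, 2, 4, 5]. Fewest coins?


dp[0]=0; dp[i]=1+min(dp[i-c] for c in coins)
...dp[12]=3, dp[13]=3, dp[14]=3, dp[15]=3, dp[16]=4, dp[17]=4
Minimum coins for 17 = 4


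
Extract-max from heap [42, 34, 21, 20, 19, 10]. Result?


Max = 42
Replace root with last, heapify down
Resulting heap: [34, 20, 21, 10, 19]


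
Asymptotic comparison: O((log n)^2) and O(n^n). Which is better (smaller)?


polylogarithmic grows slower than n^n
O((log n)^2) is asymptotically smaller; O(n^n) grows faster


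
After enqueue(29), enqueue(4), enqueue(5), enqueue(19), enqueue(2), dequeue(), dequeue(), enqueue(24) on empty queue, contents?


enqueue(29) -> [29]
enqueue(4) -> [29, 4]
enqueue(5) -> [29, 4, 5]
enqueue(19) -> [29, 4, 5, 19]
enqueue(2) -> [29, 4, 5, 19, 2]
dequeue() returns 29 -> [4, 5, 19, 2]
dequeue() returns 4 -> [5, 19, 2]
enqueue(24) -> [5, 19, 2, 24]
Final queue (front to back): [5, 19, 2, 24]


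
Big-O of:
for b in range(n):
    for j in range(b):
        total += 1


Per nesting level: O(n) * O(n) [triangular over b] = O(n^2)
Complexity: O(n^2)


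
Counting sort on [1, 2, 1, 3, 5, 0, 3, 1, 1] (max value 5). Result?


Count array: [1, 4, 1, 2, 0, 1]
Reconstruct: [0, 1, 1, 1, 1, 2, 3, 3, 5]


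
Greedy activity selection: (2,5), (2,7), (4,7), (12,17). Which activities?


Greedy: pick earliest-ending, then skip overlaps.
Selected (2 activities): [(2, 5), (12, 17)]


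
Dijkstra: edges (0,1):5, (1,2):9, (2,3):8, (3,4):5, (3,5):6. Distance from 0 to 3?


Dijkstra from 0:
Distances: {0: 0, 1: 5, 2: 14, 3: 22, 4: 27, 5: 28}
Shortest distance to 3 = 22, path = [0, 1, 2, 3]


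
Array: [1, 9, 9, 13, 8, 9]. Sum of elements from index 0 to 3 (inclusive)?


Prefix sums: [0, 1, 10, 19, 32, 40, 49]
Sum[0..3] = prefix[4] - prefix[0] = 32 - 0 = 32


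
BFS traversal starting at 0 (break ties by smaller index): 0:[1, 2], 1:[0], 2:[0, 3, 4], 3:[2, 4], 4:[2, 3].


BFS queue: start with [0]
Visit order: [0, 1, 2, 3, 4]


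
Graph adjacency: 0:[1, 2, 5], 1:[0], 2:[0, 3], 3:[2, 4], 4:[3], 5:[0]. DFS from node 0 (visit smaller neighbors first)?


DFS stack-based: start with [0]
Visit order: [0, 1, 2, 3, 4, 5]


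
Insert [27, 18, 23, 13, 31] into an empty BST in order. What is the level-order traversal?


Root = 27; build tree by BST insertion.
Level-Order traversal: [27, 18, 31, 13, 23]


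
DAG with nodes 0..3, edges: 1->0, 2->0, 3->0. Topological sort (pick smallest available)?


Kahn's algorithm, process smallest node first
Order: [1, 2, 3, 0]


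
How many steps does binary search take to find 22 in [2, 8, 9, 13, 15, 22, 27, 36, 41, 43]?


Search for 22:
[0,9] mid=4 arr[4]=15
[5,9] mid=7 arr[7]=36
[5,6] mid=5 arr[5]=22
Total: 3 comparisons


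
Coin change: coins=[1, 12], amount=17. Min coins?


dp[0]=0; dp[i]=1+min(dp[i-c] for c in coins)
...dp[12]=1, dp[13]=2, dp[14]=3, dp[15]=4, dp[16]=5, dp[17]=6
Minimum coins for 17 = 6


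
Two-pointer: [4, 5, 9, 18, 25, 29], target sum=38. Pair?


Two pointers: lo=0, hi=5
Found pair: (9, 29) summing to 38


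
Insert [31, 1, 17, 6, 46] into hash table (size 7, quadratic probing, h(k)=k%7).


Insertions: 31->slot 3; 1->slot 1; 17->slot 4; 6->slot 6; 46->slot 5
Table: [None, 1, None, 31, 17, 46, 6]


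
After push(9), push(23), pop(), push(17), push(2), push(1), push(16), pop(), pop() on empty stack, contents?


push(9) -> [9]
push(23) -> [9, 23]
pop() returns 23 -> [9]
push(17) -> [9, 17]
push(2) -> [9, 17, 2]
push(1) -> [9, 17, 2, 1]
push(16) -> [9, 17, 2, 1, 16]
pop() returns 16 -> [9, 17, 2, 1]
pop() returns 1 -> [9, 17, 2]
Final stack (bottom to top): [9, 17, 2]


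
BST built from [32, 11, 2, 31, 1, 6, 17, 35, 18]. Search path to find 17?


BST root = 32
Search for 17: compare at each node
Path: [32, 11, 31, 17]


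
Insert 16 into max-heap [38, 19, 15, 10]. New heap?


Append 16: [38, 19, 15, 10, 16]
Bubble up: no swaps needed
Result: [38, 19, 15, 10, 16]


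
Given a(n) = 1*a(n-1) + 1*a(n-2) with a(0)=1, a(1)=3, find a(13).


Build bottom-up:
...a(11)=322, a(12)=521, a(13)=1*521+1*322=843


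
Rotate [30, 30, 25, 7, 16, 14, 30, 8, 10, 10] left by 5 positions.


Left rotate by 5: [14, 30, 8, 10, 10, 30, 30, 25, 7, 16]


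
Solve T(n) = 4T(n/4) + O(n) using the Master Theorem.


a=4, b=4, c=1. log_4(4)=1 = c=1. Case 2: O(n^c log n) = O(n log n)
Complexity: O(n log n)


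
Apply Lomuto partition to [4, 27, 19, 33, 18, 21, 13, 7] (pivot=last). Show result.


Elements <= 7 go left of pivot.
Result: [4, 7, 19, 33, 18, 21, 13, 27], pivot at index 1


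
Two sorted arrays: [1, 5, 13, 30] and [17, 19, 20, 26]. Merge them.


Compare heads, take smaller each step.
Merged: [1, 5, 13, 17, 19, 20, 26, 30]


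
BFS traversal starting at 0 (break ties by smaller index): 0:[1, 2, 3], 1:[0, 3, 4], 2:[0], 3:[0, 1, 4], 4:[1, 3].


BFS queue: start with [0]
Visit order: [0, 1, 2, 3, 4]


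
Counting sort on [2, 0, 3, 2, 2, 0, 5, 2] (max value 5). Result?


Count array: [2, 0, 4, 1, 0, 1]
Reconstruct: [0, 0, 2, 2, 2, 2, 3, 5]


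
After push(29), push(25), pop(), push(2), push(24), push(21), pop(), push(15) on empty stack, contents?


push(29) -> [29]
push(25) -> [29, 25]
pop() returns 25 -> [29]
push(2) -> [29, 2]
push(24) -> [29, 2, 24]
push(21) -> [29, 2, 24, 21]
pop() returns 21 -> [29, 2, 24]
push(15) -> [29, 2, 24, 15]
Final stack (bottom to top): [29, 2, 24, 15]


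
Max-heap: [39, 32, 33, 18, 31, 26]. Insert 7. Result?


Append 7: [39, 32, 33, 18, 31, 26, 7]
Bubble up: no swaps needed
Result: [39, 32, 33, 18, 31, 26, 7]


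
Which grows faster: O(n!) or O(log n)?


logarithmic grows slower than factorial
O(log n) is asymptotically smaller; O(n!) grows faster


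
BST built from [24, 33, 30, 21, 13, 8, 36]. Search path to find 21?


BST root = 24
Search for 21: compare at each node
Path: [24, 21]


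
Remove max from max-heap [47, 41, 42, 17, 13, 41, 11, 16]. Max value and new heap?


Max = 47
Replace root with last, heapify down
Resulting heap: [42, 41, 41, 17, 13, 16, 11]


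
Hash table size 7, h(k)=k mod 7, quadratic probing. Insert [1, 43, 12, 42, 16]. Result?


Insertions: 1->slot 1; 43->slot 2; 12->slot 5; 42->slot 0; 16->slot 3
Table: [42, 1, 43, 16, None, 12, None]


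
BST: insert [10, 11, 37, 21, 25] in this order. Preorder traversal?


Root = 10; build tree by BST insertion.
Preorder traversal: [10, 11, 37, 21, 25]


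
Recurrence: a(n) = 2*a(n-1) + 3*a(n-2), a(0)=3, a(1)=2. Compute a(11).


Build bottom-up:
...a(9)=24602, a(10)=73813, a(11)=2*73813+3*24602=221432


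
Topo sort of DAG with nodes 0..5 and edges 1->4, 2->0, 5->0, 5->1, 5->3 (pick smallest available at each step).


Kahn's algorithm, process smallest node first
Order: [2, 5, 0, 1, 3, 4]


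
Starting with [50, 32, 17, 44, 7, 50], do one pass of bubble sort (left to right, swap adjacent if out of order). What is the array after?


After one pass: [32, 17, 44, 7, 50, 50]


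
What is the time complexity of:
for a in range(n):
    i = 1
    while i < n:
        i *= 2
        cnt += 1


Per nesting level: O(n) * O(log n) = O(n log n)
Complexity: O(n log n)


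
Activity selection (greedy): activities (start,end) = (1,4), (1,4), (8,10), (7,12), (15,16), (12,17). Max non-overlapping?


Greedy: pick earliest-ending, then skip overlaps.
Selected (3 activities): [(1, 4), (8, 10), (15, 16)]


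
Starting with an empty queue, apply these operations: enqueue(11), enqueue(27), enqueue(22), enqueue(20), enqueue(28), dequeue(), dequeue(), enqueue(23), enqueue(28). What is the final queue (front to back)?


enqueue(11) -> [11]
enqueue(27) -> [11, 27]
enqueue(22) -> [11, 27, 22]
enqueue(20) -> [11, 27, 22, 20]
enqueue(28) -> [11, 27, 22, 20, 28]
dequeue() returns 11 -> [27, 22, 20, 28]
dequeue() returns 27 -> [22, 20, 28]
enqueue(23) -> [22, 20, 28, 23]
enqueue(28) -> [22, 20, 28, 23, 28]
Final queue (front to back): [22, 20, 28, 23, 28]


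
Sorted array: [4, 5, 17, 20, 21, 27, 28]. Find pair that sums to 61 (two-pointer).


Two pointers: lo=0, hi=6
No pair sums to 61


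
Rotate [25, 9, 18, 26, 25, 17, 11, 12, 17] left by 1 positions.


Left rotate by 1: [9, 18, 26, 25, 17, 11, 12, 17, 25]


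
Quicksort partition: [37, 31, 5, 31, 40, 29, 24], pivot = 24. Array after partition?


Elements <= 24 go left of pivot.
Result: [5, 24, 37, 31, 40, 29, 31], pivot at index 1


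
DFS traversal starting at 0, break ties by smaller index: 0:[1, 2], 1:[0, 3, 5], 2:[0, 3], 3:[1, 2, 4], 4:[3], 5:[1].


DFS stack-based: start with [0]
Visit order: [0, 1, 3, 2, 4, 5]


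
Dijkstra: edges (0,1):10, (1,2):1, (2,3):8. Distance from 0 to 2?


Dijkstra from 0:
Distances: {0: 0, 1: 10, 2: 11, 3: 19}
Shortest distance to 2 = 11, path = [0, 1, 2]


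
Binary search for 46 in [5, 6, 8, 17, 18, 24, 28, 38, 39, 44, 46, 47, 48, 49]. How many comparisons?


Search for 46:
[0,13] mid=6 arr[6]=28
[7,13] mid=10 arr[10]=46
Total: 2 comparisons


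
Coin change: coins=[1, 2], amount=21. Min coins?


dp[0]=0; dp[i]=1+min(dp[i-c] for c in coins)
...dp[16]=8, dp[17]=9, dp[18]=9, dp[19]=10, dp[20]=10, dp[21]=11
Minimum coins for 21 = 11


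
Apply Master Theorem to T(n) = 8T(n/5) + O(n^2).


a=8, b=5, c=2. log_5(8)=1.292 < c=2. Case 3: O(n^c) = O(n^2)
Complexity: O(n^2)


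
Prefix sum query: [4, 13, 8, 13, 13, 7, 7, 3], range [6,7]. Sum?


Prefix sums: [0, 4, 17, 25, 38, 51, 58, 65, 68]
Sum[6..7] = prefix[8] - prefix[6] = 68 - 58 = 10


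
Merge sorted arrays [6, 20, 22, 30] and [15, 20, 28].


Compare heads, take smaller each step.
Merged: [6, 15, 20, 20, 22, 28, 30]


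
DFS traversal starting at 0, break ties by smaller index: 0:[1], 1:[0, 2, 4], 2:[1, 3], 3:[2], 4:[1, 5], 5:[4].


DFS stack-based: start with [0]
Visit order: [0, 1, 2, 3, 4, 5]


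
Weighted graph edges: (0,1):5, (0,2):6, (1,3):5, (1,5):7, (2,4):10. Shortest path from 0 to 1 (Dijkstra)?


Dijkstra from 0:
Distances: {0: 0, 1: 5, 2: 6, 3: 10, 4: 16, 5: 12}
Shortest distance to 1 = 5, path = [0, 1]


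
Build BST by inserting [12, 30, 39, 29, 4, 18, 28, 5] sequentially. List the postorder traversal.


Root = 12; build tree by BST insertion.
Postorder traversal: [5, 4, 28, 18, 29, 39, 30, 12]


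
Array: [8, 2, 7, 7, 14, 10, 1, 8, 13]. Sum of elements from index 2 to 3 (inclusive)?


Prefix sums: [0, 8, 10, 17, 24, 38, 48, 49, 57, 70]
Sum[2..3] = prefix[4] - prefix[2] = 24 - 10 = 14


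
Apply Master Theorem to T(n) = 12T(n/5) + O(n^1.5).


a=12, b=5, c=1.5. log_5(12)=1.544 > c=1.5. Case 1: O(n^log_b(a)) = O(n^1.544)
Complexity: O(n^1.544)


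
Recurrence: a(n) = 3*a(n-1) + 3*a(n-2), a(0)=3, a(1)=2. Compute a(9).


Build bottom-up:
...a(7)=10746, a(8)=40743, a(9)=3*40743+3*10746=154467


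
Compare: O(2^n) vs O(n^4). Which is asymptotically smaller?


quartic grows slower than exponential
O(n^4) is asymptotically smaller; O(2^n) grows faster


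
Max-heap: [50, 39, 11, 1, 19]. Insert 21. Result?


Append 21: [50, 39, 11, 1, 19, 21]
Bubble up: swap idx 5(21) with idx 2(11)
Result: [50, 39, 21, 1, 19, 11]


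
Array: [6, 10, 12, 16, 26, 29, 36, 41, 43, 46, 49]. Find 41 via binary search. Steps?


Search for 41:
[0,10] mid=5 arr[5]=29
[6,10] mid=8 arr[8]=43
[6,7] mid=6 arr[6]=36
[7,7] mid=7 arr[7]=41
Total: 4 comparisons


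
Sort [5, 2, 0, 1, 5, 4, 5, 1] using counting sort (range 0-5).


Count array: [1, 2, 1, 0, 1, 3]
Reconstruct: [0, 1, 1, 2, 4, 5, 5, 5]


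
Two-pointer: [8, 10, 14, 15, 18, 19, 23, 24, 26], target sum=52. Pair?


Two pointers: lo=0, hi=8
No pair sums to 52


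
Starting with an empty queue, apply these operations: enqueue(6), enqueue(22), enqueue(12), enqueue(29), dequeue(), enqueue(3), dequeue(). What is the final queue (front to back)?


enqueue(6) -> [6]
enqueue(22) -> [6, 22]
enqueue(12) -> [6, 22, 12]
enqueue(29) -> [6, 22, 12, 29]
dequeue() returns 6 -> [22, 12, 29]
enqueue(3) -> [22, 12, 29, 3]
dequeue() returns 22 -> [12, 29, 3]
Final queue (front to back): [12, 29, 3]


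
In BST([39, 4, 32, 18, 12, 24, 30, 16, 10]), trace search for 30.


BST root = 39
Search for 30: compare at each node
Path: [39, 4, 32, 18, 24, 30]


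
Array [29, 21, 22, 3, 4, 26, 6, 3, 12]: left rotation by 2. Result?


Left rotate by 2: [22, 3, 4, 26, 6, 3, 12, 29, 21]


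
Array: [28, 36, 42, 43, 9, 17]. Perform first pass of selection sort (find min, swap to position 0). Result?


After one pass: [9, 36, 42, 43, 28, 17]


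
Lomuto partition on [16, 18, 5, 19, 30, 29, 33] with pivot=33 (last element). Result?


Elements <= 33 go left of pivot.
Result: [16, 18, 5, 19, 30, 29, 33], pivot at index 6


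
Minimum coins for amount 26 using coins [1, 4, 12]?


dp[0]=0; dp[i]=1+min(dp[i-c] for c in coins)
...dp[21]=4, dp[22]=5, dp[23]=6, dp[24]=2, dp[25]=3, dp[26]=4
Minimum coins for 26 = 4


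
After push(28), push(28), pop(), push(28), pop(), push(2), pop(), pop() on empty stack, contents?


push(28) -> [28]
push(28) -> [28, 28]
pop() returns 28 -> [28]
push(28) -> [28, 28]
pop() returns 28 -> [28]
push(2) -> [28, 2]
pop() returns 2 -> [28]
pop() returns 28 -> []
Final stack (bottom to top): []


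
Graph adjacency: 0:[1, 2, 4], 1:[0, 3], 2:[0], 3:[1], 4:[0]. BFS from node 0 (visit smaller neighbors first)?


BFS queue: start with [0]
Visit order: [0, 1, 2, 4, 3]


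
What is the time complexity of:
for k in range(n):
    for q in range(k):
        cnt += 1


Per nesting level: O(n) * O(n) [triangular over k] = O(n^2)
Complexity: O(n^2)


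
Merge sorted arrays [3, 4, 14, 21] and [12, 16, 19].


Compare heads, take smaller each step.
Merged: [3, 4, 12, 14, 16, 19, 21]


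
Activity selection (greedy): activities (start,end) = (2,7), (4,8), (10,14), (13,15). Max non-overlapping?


Greedy: pick earliest-ending, then skip overlaps.
Selected (2 activities): [(2, 7), (10, 14)]


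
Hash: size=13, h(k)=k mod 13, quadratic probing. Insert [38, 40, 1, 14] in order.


Insertions: 38->slot 12; 40->slot 1; 1->slot 2; 14->slot 5
Table: [None, 40, 1, None, None, 14, None, None, None, None, None, None, 38]


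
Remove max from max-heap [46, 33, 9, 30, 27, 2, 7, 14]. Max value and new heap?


Max = 46
Replace root with last, heapify down
Resulting heap: [33, 30, 9, 14, 27, 2, 7]


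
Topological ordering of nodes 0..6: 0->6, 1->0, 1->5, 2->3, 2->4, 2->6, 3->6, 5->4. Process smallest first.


Kahn's algorithm, process smallest node first
Order: [1, 0, 2, 3, 5, 4, 6]


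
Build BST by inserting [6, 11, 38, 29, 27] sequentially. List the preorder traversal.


Root = 6; build tree by BST insertion.
Preorder traversal: [6, 11, 38, 29, 27]


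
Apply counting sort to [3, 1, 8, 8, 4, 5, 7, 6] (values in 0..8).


Count array: [0, 1, 0, 1, 1, 1, 1, 1, 2]
Reconstruct: [1, 3, 4, 5, 6, 7, 8, 8]


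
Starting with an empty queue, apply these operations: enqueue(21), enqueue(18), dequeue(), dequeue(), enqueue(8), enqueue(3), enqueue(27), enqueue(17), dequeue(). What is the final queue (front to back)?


enqueue(21) -> [21]
enqueue(18) -> [21, 18]
dequeue() returns 21 -> [18]
dequeue() returns 18 -> []
enqueue(8) -> [8]
enqueue(3) -> [8, 3]
enqueue(27) -> [8, 3, 27]
enqueue(17) -> [8, 3, 27, 17]
dequeue() returns 8 -> [3, 27, 17]
Final queue (front to back): [3, 27, 17]


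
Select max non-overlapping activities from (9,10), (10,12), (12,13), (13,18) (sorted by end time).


Greedy: pick earliest-ending, then skip overlaps.
Selected (4 activities): [(9, 10), (10, 12), (12, 13), (13, 18)]


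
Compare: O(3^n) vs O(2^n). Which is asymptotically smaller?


exponential grows slower than exponential (base 3)
O(2^n) is asymptotically smaller; O(3^n) grows faster


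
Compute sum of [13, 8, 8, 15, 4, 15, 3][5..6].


Prefix sums: [0, 13, 21, 29, 44, 48, 63, 66]
Sum[5..6] = prefix[7] - prefix[5] = 66 - 48 = 18


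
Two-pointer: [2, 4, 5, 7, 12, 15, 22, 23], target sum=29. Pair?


Two pointers: lo=0, hi=7
Found pair: (7, 22) summing to 29


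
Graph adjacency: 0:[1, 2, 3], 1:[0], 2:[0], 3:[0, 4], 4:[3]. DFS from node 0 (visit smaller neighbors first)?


DFS stack-based: start with [0]
Visit order: [0, 1, 2, 3, 4]


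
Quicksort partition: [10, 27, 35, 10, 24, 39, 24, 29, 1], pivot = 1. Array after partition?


Elements <= 1 go left of pivot.
Result: [1, 27, 35, 10, 24, 39, 24, 29, 10], pivot at index 0


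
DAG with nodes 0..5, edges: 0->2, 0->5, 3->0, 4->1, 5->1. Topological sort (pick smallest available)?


Kahn's algorithm, process smallest node first
Order: [3, 0, 2, 4, 5, 1]


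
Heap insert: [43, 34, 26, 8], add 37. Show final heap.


Append 37: [43, 34, 26, 8, 37]
Bubble up: swap idx 4(37) with idx 1(34)
Result: [43, 37, 26, 8, 34]


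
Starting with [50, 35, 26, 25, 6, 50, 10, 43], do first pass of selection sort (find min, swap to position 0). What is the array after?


After one pass: [6, 35, 26, 25, 50, 50, 10, 43]


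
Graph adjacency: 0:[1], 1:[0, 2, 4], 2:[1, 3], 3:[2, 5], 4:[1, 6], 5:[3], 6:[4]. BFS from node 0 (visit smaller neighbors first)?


BFS queue: start with [0]
Visit order: [0, 1, 2, 4, 3, 6, 5]


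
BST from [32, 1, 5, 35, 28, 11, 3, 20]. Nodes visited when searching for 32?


BST root = 32
Search for 32: compare at each node
Path: [32]


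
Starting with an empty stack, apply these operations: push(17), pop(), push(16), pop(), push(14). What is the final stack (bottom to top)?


push(17) -> [17]
pop() returns 17 -> []
push(16) -> [16]
pop() returns 16 -> []
push(14) -> [14]
Final stack (bottom to top): [14]


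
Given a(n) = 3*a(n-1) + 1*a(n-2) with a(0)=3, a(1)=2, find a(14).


Build bottom-up:
...a(12)=1359003, a(13)=4488482, a(14)=3*4488482+1*1359003=14824449


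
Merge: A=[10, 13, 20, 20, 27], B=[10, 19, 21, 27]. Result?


Compare heads, take smaller each step.
Merged: [10, 10, 13, 19, 20, 20, 21, 27, 27]


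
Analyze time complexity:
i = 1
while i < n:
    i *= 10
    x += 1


Per nesting level: O(log n) = O(log n)
Complexity: O(log n)


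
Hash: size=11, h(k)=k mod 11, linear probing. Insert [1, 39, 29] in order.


Insertions: 1->slot 1; 39->slot 6; 29->slot 7
Table: [None, 1, None, None, None, None, 39, 29, None, None, None]


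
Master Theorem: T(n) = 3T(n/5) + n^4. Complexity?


a=3, b=5, c=4. log_5(3)=0.683 < c=4. Case 3: O(n^c) = O(n^4)
Complexity: O(n^4)


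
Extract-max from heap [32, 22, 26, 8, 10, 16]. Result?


Max = 32
Replace root with last, heapify down
Resulting heap: [26, 22, 16, 8, 10]


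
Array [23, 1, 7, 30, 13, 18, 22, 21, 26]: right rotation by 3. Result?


Right rotate by 3: [22, 21, 26, 23, 1, 7, 30, 13, 18]


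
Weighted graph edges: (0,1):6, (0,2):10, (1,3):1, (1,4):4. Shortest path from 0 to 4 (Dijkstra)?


Dijkstra from 0:
Distances: {0: 0, 1: 6, 2: 10, 3: 7, 4: 10}
Shortest distance to 4 = 10, path = [0, 1, 4]


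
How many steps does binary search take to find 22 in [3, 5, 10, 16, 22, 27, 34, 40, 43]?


Search for 22:
[0,8] mid=4 arr[4]=22
Total: 1 comparisons


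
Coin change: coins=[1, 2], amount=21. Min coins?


dp[0]=0; dp[i]=1+min(dp[i-c] for c in coins)
...dp[16]=8, dp[17]=9, dp[18]=9, dp[19]=10, dp[20]=10, dp[21]=11
Minimum coins for 21 = 11


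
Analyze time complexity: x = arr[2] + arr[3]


Analysis: constant-time operation, no loop
Complexity: O(1)


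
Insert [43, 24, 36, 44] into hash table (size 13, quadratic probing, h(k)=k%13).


Insertions: 43->slot 4; 24->slot 11; 36->slot 10; 44->slot 5
Table: [None, None, None, None, 43, 44, None, None, None, None, 36, 24, None]


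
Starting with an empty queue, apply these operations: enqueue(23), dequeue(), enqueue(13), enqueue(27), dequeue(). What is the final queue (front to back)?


enqueue(23) -> [23]
dequeue() returns 23 -> []
enqueue(13) -> [13]
enqueue(27) -> [13, 27]
dequeue() returns 13 -> [27]
Final queue (front to back): [27]


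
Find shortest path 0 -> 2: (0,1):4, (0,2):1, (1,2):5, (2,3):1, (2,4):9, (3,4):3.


Dijkstra from 0:
Distances: {0: 0, 1: 4, 2: 1, 3: 2, 4: 5}
Shortest distance to 2 = 1, path = [0, 2]


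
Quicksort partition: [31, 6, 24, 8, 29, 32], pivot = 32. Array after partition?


Elements <= 32 go left of pivot.
Result: [31, 6, 24, 8, 29, 32], pivot at index 5


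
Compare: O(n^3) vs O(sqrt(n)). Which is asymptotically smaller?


sublinear grows slower than cubic
O(sqrt(n)) is asymptotically smaller; O(n^3) grows faster


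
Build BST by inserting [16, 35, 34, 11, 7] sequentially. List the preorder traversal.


Root = 16; build tree by BST insertion.
Preorder traversal: [16, 11, 7, 35, 34]


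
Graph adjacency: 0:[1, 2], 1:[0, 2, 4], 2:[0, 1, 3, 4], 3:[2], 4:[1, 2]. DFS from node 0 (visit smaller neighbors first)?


DFS stack-based: start with [0]
Visit order: [0, 1, 2, 3, 4]


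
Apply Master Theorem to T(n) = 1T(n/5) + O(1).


a=1, b=5, c=0. log_5(1)=0 = c=0. Case 2: O(n^c log n) = O(log n)
Complexity: O(log n)


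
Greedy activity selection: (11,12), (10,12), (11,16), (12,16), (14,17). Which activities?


Greedy: pick earliest-ending, then skip overlaps.
Selected (2 activities): [(11, 12), (12, 16)]


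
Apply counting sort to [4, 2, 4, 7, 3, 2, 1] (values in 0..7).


Count array: [0, 1, 2, 1, 2, 0, 0, 1]
Reconstruct: [1, 2, 2, 3, 4, 4, 7]


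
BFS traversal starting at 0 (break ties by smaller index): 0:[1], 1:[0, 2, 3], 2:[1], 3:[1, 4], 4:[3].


BFS queue: start with [0]
Visit order: [0, 1, 2, 3, 4]


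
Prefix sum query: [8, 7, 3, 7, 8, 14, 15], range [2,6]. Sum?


Prefix sums: [0, 8, 15, 18, 25, 33, 47, 62]
Sum[2..6] = prefix[7] - prefix[2] = 62 - 15 = 47


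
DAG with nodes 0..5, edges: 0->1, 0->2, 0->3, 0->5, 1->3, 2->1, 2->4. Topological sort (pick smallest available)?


Kahn's algorithm, process smallest node first
Order: [0, 2, 1, 3, 4, 5]


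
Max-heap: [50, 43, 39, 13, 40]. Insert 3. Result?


Append 3: [50, 43, 39, 13, 40, 3]
Bubble up: no swaps needed
Result: [50, 43, 39, 13, 40, 3]


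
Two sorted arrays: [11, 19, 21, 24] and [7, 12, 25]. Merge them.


Compare heads, take smaller each step.
Merged: [7, 11, 12, 19, 21, 24, 25]


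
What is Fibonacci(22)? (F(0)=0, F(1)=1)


F(n)=F(n-1)+F(n-2)
...F(20)=6765, F(21)=10946, F(22)=17711


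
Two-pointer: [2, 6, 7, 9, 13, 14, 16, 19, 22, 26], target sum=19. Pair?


Two pointers: lo=0, hi=9
Found pair: (6, 13) summing to 19


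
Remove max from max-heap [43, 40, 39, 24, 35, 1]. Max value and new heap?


Max = 43
Replace root with last, heapify down
Resulting heap: [40, 35, 39, 24, 1]


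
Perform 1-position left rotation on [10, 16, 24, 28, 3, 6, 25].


Left rotate by 1: [16, 24, 28, 3, 6, 25, 10]


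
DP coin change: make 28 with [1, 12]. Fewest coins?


dp[0]=0; dp[i]=1+min(dp[i-c] for c in coins)
...dp[23]=12, dp[24]=2, dp[25]=3, dp[26]=4, dp[27]=5, dp[28]=6
Minimum coins for 28 = 6


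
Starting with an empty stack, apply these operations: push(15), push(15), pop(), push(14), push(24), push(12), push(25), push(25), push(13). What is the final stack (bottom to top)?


push(15) -> [15]
push(15) -> [15, 15]
pop() returns 15 -> [15]
push(14) -> [15, 14]
push(24) -> [15, 14, 24]
push(12) -> [15, 14, 24, 12]
push(25) -> [15, 14, 24, 12, 25]
push(25) -> [15, 14, 24, 12, 25, 25]
push(13) -> [15, 14, 24, 12, 25, 25, 13]
Final stack (bottom to top): [15, 14, 24, 12, 25, 25, 13]


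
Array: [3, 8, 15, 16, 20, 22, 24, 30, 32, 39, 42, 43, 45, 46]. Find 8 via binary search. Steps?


Search for 8:
[0,13] mid=6 arr[6]=24
[0,5] mid=2 arr[2]=15
[0,1] mid=0 arr[0]=3
[1,1] mid=1 arr[1]=8
Total: 4 comparisons


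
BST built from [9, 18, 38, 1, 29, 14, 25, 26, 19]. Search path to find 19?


BST root = 9
Search for 19: compare at each node
Path: [9, 18, 38, 29, 25, 19]


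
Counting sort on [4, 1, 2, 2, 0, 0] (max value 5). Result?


Count array: [2, 1, 2, 0, 1, 0]
Reconstruct: [0, 0, 1, 2, 2, 4]


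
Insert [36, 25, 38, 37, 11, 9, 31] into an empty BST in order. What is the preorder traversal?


Root = 36; build tree by BST insertion.
Preorder traversal: [36, 25, 11, 9, 31, 38, 37]


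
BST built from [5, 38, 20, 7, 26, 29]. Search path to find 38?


BST root = 5
Search for 38: compare at each node
Path: [5, 38]


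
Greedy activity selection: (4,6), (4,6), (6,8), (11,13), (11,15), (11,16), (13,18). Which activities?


Greedy: pick earliest-ending, then skip overlaps.
Selected (4 activities): [(4, 6), (6, 8), (11, 13), (13, 18)]


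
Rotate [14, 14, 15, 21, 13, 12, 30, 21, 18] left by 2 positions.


Left rotate by 2: [15, 21, 13, 12, 30, 21, 18, 14, 14]


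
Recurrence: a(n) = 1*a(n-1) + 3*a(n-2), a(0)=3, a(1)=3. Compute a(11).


Build bottom-up:
...a(9)=3477, a(10)=8049, a(11)=1*8049+3*3477=18480


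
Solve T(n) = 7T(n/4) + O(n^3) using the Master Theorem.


a=7, b=4, c=3. log_4(7)=1.404 < c=3. Case 3: O(n^c) = O(n^3)
Complexity: O(n^3)


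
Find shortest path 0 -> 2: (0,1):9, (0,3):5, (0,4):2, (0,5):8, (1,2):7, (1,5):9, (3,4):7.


Dijkstra from 0:
Distances: {0: 0, 1: 9, 2: 16, 3: 5, 4: 2, 5: 8}
Shortest distance to 2 = 16, path = [0, 1, 2]


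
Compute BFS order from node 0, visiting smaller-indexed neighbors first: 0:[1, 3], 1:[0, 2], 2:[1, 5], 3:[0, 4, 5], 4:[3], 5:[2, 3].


BFS queue: start with [0]
Visit order: [0, 1, 3, 2, 4, 5]


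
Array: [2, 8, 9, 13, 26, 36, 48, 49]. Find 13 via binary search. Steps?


Search for 13:
[0,7] mid=3 arr[3]=13
Total: 1 comparisons


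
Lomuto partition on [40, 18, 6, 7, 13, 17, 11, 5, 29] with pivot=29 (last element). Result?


Elements <= 29 go left of pivot.
Result: [18, 6, 7, 13, 17, 11, 5, 29, 40], pivot at index 7


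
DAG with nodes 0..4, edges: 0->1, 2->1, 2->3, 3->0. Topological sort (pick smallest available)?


Kahn's algorithm, process smallest node first
Order: [2, 3, 0, 1, 4]


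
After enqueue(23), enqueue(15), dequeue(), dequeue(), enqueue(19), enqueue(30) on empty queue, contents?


enqueue(23) -> [23]
enqueue(15) -> [23, 15]
dequeue() returns 23 -> [15]
dequeue() returns 15 -> []
enqueue(19) -> [19]
enqueue(30) -> [19, 30]
Final queue (front to back): [19, 30]


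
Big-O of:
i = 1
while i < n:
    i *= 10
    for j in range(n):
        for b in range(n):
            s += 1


Per nesting level: O(log n) * O(n) * O(n) = O(n^2 log n)
Complexity: O(n^2 log n)


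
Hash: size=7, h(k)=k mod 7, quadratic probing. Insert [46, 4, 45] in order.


Insertions: 46->slot 4; 4->slot 5; 45->slot 3
Table: [None, None, None, 45, 46, 4, None]


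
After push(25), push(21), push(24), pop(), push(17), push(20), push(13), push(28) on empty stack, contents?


push(25) -> [25]
push(21) -> [25, 21]
push(24) -> [25, 21, 24]
pop() returns 24 -> [25, 21]
push(17) -> [25, 21, 17]
push(20) -> [25, 21, 17, 20]
push(13) -> [25, 21, 17, 20, 13]
push(28) -> [25, 21, 17, 20, 13, 28]
Final stack (bottom to top): [25, 21, 17, 20, 13, 28]


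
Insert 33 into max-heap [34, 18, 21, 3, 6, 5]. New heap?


Append 33: [34, 18, 21, 3, 6, 5, 33]
Bubble up: swap idx 6(33) with idx 2(21)
Result: [34, 18, 33, 3, 6, 5, 21]


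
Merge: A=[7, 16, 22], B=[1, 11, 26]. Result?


Compare heads, take smaller each step.
Merged: [1, 7, 11, 16, 22, 26]


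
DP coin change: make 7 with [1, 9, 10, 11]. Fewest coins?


dp[0]=0; dp[i]=1+min(dp[i-c] for c in coins)
...dp[2]=2, dp[3]=3, dp[4]=4, dp[5]=5, dp[6]=6, dp[7]=7
Minimum coins for 7 = 7


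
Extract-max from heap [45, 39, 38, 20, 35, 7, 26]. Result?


Max = 45
Replace root with last, heapify down
Resulting heap: [39, 35, 38, 20, 26, 7]


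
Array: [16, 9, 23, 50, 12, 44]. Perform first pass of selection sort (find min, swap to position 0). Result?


After one pass: [9, 16, 23, 50, 12, 44]


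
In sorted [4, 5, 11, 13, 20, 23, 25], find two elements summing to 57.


Two pointers: lo=0, hi=6
No pair sums to 57


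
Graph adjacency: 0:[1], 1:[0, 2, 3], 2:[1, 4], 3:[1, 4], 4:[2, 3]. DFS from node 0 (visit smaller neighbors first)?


DFS stack-based: start with [0]
Visit order: [0, 1, 2, 4, 3]


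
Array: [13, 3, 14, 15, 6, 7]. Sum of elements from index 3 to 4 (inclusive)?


Prefix sums: [0, 13, 16, 30, 45, 51, 58]
Sum[3..4] = prefix[5] - prefix[3] = 51 - 30 = 21


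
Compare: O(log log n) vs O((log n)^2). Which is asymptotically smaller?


double-logarithmic grows slower than polylogarithmic
O(log log n) is asymptotically smaller; O((log n)^2) grows faster


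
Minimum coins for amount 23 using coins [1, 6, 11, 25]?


dp[0]=0; dp[i]=1+min(dp[i-c] for c in coins)
...dp[18]=3, dp[19]=4, dp[20]=5, dp[21]=6, dp[22]=2, dp[23]=3
Minimum coins for 23 = 3


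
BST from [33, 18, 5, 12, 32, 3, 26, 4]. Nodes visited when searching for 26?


BST root = 33
Search for 26: compare at each node
Path: [33, 18, 32, 26]


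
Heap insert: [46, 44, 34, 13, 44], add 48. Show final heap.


Append 48: [46, 44, 34, 13, 44, 48]
Bubble up: swap idx 5(48) with idx 2(34); swap idx 2(48) with idx 0(46)
Result: [48, 44, 46, 13, 44, 34]


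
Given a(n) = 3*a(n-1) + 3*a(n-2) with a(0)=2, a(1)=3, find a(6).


Build bottom-up:
...a(4)=207, a(5)=783, a(6)=3*783+3*207=2970


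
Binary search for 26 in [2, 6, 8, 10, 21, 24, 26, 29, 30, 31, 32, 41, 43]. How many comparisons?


Search for 26:
[0,12] mid=6 arr[6]=26
Total: 1 comparisons


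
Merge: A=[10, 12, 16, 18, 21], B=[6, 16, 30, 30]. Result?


Compare heads, take smaller each step.
Merged: [6, 10, 12, 16, 16, 18, 21, 30, 30]


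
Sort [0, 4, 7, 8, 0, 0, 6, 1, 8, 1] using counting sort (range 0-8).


Count array: [3, 2, 0, 0, 1, 0, 1, 1, 2]
Reconstruct: [0, 0, 0, 1, 1, 4, 6, 7, 8, 8]


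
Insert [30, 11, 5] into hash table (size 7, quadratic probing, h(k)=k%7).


Insertions: 30->slot 2; 11->slot 4; 5->slot 5
Table: [None, None, 30, None, 11, 5, None]


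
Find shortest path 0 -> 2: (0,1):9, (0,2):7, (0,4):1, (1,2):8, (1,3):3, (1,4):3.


Dijkstra from 0:
Distances: {0: 0, 1: 4, 2: 7, 3: 7, 4: 1}
Shortest distance to 2 = 7, path = [0, 2]


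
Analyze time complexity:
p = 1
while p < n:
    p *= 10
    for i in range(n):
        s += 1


Per nesting level: O(log n) * O(n) = O(n log n)
Complexity: O(n log n)


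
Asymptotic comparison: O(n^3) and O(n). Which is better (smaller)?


linear grows slower than cubic
O(n) is asymptotically smaller; O(n^3) grows faster


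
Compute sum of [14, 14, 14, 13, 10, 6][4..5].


Prefix sums: [0, 14, 28, 42, 55, 65, 71]
Sum[4..5] = prefix[6] - prefix[4] = 71 - 55 = 16


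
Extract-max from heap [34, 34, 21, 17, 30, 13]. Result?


Max = 34
Replace root with last, heapify down
Resulting heap: [34, 30, 21, 17, 13]


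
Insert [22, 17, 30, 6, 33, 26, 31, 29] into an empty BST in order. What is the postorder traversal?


Root = 22; build tree by BST insertion.
Postorder traversal: [6, 17, 29, 26, 31, 33, 30, 22]
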